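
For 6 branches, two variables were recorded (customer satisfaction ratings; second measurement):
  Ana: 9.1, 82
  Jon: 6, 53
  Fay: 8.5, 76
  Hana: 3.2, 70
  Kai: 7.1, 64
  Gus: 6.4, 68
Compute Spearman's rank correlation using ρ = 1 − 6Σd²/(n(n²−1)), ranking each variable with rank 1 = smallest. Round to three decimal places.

0.600

Ranks of variable 1: 6, 2, 5, 1, 4, 3
Ranks of variable 2: 6, 1, 5, 4, 2, 3
d = r₁ − r₂: 0, 1, 0, -3, 2, 0
d²: 0, 1, 0, 9, 4, 0; Σd² = 14
ρ = 1 − 6·14/(6·35) = 1 − 84/210 = 0.600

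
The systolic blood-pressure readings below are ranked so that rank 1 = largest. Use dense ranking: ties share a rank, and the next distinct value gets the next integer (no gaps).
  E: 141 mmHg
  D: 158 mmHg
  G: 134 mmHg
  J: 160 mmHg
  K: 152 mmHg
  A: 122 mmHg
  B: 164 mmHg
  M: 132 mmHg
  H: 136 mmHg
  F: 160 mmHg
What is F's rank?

2

Sorted (descending): 164, 160, 160, 158, 152, 141, 136, 134, 132, 122
The 2 values of 160 share dense rank 2.
Remaining distinct values take the next consecutive integers.
F has value 160 mmHg → rank 2.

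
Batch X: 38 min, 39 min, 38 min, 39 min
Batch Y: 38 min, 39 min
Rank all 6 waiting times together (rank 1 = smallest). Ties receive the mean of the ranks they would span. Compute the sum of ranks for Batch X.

14

Sorted (ascending): 38, 38, 38, 39, 39, 39
The 3 values of 38 occupy positions 1–3 → average rank 2.
The 3 values of 39 occupy positions 4–6 → average rank 5.
Batch X values → pooled ranks: 38→2, 39→5, 38→2, 39→5
Rank sum = 2 + 5 + 2 + 5 = 14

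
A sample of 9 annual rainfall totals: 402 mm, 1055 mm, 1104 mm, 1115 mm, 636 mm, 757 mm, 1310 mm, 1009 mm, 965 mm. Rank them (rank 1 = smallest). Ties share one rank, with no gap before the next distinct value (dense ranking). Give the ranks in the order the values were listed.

Sorted (ascending): 402, 636, 757, 965, 1009, 1055, 1104, 1115, 1310
No ties — each value takes its position as its rank.

1, 6, 7, 8, 2, 3, 9, 5, 4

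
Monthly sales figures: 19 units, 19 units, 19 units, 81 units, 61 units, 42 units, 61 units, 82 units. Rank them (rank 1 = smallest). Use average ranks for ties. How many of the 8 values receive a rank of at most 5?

Sorted (ascending): 19, 19, 19, 42, 61, 61, 81, 82
The 3 values of 19 occupy positions 1–3 → average rank 2.
The 2 values of 61 occupy positions 5–6 → average rank (5+6)/2 = 5.5.
Ranks ≤ 5: {2, 2, 2, 4} → 4 values.

4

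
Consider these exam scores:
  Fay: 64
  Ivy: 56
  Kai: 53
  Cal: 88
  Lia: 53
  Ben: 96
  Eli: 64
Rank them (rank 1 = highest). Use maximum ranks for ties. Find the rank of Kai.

7

Sorted (descending): 96, 88, 64, 64, 56, 53, 53
The 2 values of 64 occupy positions 3–4 → each gets rank 4.
The 2 values of 53 occupy positions 6–7 → each gets rank 7.
Kai has value 53 → rank 7.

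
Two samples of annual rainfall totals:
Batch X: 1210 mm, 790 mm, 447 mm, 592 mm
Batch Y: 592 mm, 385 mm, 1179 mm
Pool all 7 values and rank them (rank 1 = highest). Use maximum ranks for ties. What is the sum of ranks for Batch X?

15

Sorted (descending): 1210, 1179, 790, 592, 592, 447, 385
The 2 values of 592 occupy positions 4–5 → each gets rank 5.
Batch X values → pooled ranks: 1210→1, 790→3, 447→6, 592→5
Rank sum = 1 + 3 + 6 + 5 = 15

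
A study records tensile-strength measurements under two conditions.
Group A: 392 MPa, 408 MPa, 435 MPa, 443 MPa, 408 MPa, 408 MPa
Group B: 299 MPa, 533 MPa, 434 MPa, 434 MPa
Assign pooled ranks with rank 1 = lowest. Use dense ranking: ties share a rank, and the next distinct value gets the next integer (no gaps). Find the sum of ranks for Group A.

Sorted (ascending): 299, 392, 408, 408, 408, 434, 434, 435, 443, 533
The 3 values of 408 share dense rank 3.
The 2 values of 434 share dense rank 4.
Remaining distinct values take the next consecutive integers.
Group A values → pooled ranks: 392→2, 408→3, 435→5, 443→6, 408→3, 408→3
Rank sum = 2 + 3 + 5 + 6 + 3 + 3 = 22

22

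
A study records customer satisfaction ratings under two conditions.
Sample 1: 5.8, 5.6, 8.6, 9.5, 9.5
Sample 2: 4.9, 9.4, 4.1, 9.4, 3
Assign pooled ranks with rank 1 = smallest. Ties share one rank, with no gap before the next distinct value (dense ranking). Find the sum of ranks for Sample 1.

31

Sorted (ascending): 3, 4.1, 4.9, 5.6, 5.8, 8.6, 9.4, 9.4, 9.5, 9.5
The 2 values of 9.4 share dense rank 7.
The 2 values of 9.5 share dense rank 8.
Remaining distinct values take the next consecutive integers.
Sample 1 values → pooled ranks: 5.8→5, 5.6→4, 8.6→6, 9.5→8, 9.5→8
Rank sum = 5 + 4 + 6 + 8 + 8 = 31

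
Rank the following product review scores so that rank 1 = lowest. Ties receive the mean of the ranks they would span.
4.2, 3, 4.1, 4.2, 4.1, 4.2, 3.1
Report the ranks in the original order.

6, 1, 3.5, 6, 3.5, 6, 2

Sorted (ascending): 3, 3.1, 4.1, 4.1, 4.2, 4.2, 4.2
The 2 values of 4.1 occupy positions 3–4 → average rank (3+4)/2 = 3.5.
The 3 values of 4.2 occupy positions 5–7 → average rank 6.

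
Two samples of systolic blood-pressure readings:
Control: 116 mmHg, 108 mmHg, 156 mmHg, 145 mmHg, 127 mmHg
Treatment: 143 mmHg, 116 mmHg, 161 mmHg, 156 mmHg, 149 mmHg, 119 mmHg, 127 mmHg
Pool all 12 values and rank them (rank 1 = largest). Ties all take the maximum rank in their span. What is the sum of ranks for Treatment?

Sorted (descending): 161, 156, 156, 149, 145, 143, 127, 127, 119, 116, 116, 108
The 2 values of 156 occupy positions 2–3 → each gets rank 3.
The 2 values of 127 occupy positions 7–8 → each gets rank 8.
The 2 values of 116 occupy positions 10–11 → each gets rank 11.
Treatment values → pooled ranks: 143→6, 116→11, 161→1, 156→3, 149→4, 119→9, 127→8
Rank sum = 6 + 11 + 1 + 3 + 4 + 9 + 8 = 42

42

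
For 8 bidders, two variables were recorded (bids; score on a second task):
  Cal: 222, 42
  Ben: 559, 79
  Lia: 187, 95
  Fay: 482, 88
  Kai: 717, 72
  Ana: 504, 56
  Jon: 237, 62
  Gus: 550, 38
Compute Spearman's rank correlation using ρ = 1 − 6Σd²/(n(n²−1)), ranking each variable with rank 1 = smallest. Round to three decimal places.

Ranks of variable 1: 2, 7, 1, 4, 8, 5, 3, 6
Ranks of variable 2: 2, 6, 8, 7, 5, 3, 4, 1
d = r₁ − r₂: 0, 1, -7, -3, 3, 2, -1, 5
d²: 0, 1, 49, 9, 9, 4, 1, 25; Σd² = 98
ρ = 1 − 6·98/(8·63) = 1 − 588/504 = -0.167

-0.167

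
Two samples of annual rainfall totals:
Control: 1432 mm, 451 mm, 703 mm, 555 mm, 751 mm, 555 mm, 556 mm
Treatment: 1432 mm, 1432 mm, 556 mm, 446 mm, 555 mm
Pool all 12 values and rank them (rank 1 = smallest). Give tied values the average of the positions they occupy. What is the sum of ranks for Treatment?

Sorted (ascending): 446, 451, 555, 555, 555, 556, 556, 703, 751, 1432, 1432, 1432
The 3 values of 555 occupy positions 3–5 → average rank 4.
The 2 values of 556 occupy positions 6–7 → average rank (6+7)/2 = 6.5.
The 3 values of 1432 occupy positions 10–12 → average rank 11.
Treatment values → pooled ranks: 1432→11, 1432→11, 556→6.5, 446→1, 555→4
Rank sum = 11 + 11 + 6.5 + 1 + 4 = 33.5

33.5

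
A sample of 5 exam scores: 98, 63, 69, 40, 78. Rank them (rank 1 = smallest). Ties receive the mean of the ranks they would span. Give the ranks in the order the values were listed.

Sorted (ascending): 40, 63, 69, 78, 98
No ties — each value takes its position as its rank.

5, 2, 3, 1, 4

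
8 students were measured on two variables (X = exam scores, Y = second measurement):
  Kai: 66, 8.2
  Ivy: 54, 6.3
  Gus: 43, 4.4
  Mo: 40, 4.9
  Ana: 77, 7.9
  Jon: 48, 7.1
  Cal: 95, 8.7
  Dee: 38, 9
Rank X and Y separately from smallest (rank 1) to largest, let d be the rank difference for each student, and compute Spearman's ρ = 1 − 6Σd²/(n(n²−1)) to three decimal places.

Ranks of variable 1: 6, 5, 3, 2, 7, 4, 8, 1
Ranks of variable 2: 6, 3, 1, 2, 5, 4, 7, 8
d = r₁ − r₂: 0, 2, 2, 0, 2, 0, 1, -7
d²: 0, 4, 4, 0, 4, 0, 1, 49; Σd² = 62
ρ = 1 − 6·62/(8·63) = 1 − 372/504 = 0.262

0.262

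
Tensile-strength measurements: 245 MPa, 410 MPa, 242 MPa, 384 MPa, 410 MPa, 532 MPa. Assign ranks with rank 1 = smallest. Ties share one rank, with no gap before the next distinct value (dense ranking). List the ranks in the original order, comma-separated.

2, 4, 1, 3, 4, 5

Sorted (ascending): 242, 245, 384, 410, 410, 532
The 2 values of 410 share dense rank 4.
Remaining distinct values take the next consecutive integers.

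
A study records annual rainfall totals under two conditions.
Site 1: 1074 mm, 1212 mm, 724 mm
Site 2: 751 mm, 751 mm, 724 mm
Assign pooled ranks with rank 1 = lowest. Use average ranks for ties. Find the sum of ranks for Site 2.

8.5

Sorted (ascending): 724, 724, 751, 751, 1074, 1212
The 2 values of 724 occupy positions 1–2 → average rank (1+2)/2 = 1.5.
The 2 values of 751 occupy positions 3–4 → average rank (3+4)/2 = 3.5.
Site 2 values → pooled ranks: 751→3.5, 751→3.5, 724→1.5
Rank sum = 3.5 + 3.5 + 1.5 = 8.5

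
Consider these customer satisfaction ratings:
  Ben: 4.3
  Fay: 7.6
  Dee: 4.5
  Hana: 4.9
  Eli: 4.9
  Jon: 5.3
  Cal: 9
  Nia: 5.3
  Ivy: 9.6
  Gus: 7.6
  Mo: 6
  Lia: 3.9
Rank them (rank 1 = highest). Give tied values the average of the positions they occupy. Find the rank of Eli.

8.5

Sorted (descending): 9.6, 9, 7.6, 7.6, 6, 5.3, 5.3, 4.9, 4.9, 4.5, 4.3, 3.9
The 2 values of 7.6 occupy positions 3–4 → average rank (3+4)/2 = 3.5.
The 2 values of 5.3 occupy positions 6–7 → average rank (6+7)/2 = 6.5.
The 2 values of 4.9 occupy positions 8–9 → average rank (8+9)/2 = 8.5.
Eli has value 4.9 → rank 8.5.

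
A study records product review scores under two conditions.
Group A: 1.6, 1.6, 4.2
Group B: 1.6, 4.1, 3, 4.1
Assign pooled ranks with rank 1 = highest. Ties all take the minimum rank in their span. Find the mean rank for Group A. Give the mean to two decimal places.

Sorted (descending): 4.2, 4.1, 4.1, 3, 1.6, 1.6, 1.6
The 2 values of 4.1 occupy positions 2–3 → each gets rank 2.
The 3 values of 1.6 occupy positions 5–7 → each gets rank 5.
Group A values → pooled ranks: 1.6→5, 1.6→5, 4.2→1
Mean rank = (5 + 5 + 1) / 3 = 3.67

3.67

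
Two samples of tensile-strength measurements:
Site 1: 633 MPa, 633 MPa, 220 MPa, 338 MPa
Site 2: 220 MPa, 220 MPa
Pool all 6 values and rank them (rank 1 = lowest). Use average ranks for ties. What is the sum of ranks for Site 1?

17

Sorted (ascending): 220, 220, 220, 338, 633, 633
The 3 values of 220 occupy positions 1–3 → average rank 2.
The 2 values of 633 occupy positions 5–6 → average rank (5+6)/2 = 5.5.
Site 1 values → pooled ranks: 633→5.5, 633→5.5, 220→2, 338→4
Rank sum = 5.5 + 5.5 + 2 + 4 = 17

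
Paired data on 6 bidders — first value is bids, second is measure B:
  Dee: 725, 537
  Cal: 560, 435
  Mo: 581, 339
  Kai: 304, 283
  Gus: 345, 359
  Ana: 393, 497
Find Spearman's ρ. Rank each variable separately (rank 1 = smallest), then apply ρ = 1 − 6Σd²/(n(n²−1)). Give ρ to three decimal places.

0.600

Ranks of variable 1: 6, 4, 5, 1, 2, 3
Ranks of variable 2: 6, 4, 2, 1, 3, 5
d = r₁ − r₂: 0, 0, 3, 0, -1, -2
d²: 0, 0, 9, 0, 1, 4; Σd² = 14
ρ = 1 − 6·14/(6·35) = 1 − 84/210 = 0.600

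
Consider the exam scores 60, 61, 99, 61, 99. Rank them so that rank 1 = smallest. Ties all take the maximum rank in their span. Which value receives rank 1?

60

Sorted (ascending): 60, 61, 61, 99, 99
The 2 values of 61 occupy positions 2–3 → each gets rank 3.
The 2 values of 99 occupy positions 4–5 → each gets rank 5.
Rank 1 → value 60.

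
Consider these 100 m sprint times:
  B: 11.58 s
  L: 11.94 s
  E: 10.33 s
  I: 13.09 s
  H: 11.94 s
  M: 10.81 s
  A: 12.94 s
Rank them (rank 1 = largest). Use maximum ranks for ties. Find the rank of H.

Sorted (descending): 13.09, 12.94, 11.94, 11.94, 11.58, 10.81, 10.33
The 2 values of 11.94 occupy positions 3–4 → each gets rank 4.
H has value 11.94 s → rank 4.

4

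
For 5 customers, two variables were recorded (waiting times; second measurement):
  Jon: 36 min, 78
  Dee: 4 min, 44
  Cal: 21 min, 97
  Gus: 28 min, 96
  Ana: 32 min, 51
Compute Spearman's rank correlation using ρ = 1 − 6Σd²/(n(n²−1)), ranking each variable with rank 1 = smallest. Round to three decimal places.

0.100

Ranks of variable 1: 5, 1, 2, 3, 4
Ranks of variable 2: 3, 1, 5, 4, 2
d = r₁ − r₂: 2, 0, -3, -1, 2
d²: 4, 0, 9, 1, 4; Σd² = 18
ρ = 1 − 6·18/(5·24) = 1 − 108/120 = 0.100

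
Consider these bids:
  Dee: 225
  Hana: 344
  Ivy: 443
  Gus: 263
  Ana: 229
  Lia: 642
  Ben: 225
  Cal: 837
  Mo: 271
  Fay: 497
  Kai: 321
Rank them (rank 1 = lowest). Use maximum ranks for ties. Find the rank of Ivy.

Sorted (ascending): 225, 225, 229, 263, 271, 321, 344, 443, 497, 642, 837
The 2 values of 225 occupy positions 1–2 → each gets rank 2.
Ivy has value 443 → rank 8.

8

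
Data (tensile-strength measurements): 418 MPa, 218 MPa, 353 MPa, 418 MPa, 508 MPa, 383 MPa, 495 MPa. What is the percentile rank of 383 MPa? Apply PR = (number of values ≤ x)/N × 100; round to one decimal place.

42.9

N = 7.
Strictly below 383: 2. Equal to 383: 1.
PR = 3/7 × 100 = 42.9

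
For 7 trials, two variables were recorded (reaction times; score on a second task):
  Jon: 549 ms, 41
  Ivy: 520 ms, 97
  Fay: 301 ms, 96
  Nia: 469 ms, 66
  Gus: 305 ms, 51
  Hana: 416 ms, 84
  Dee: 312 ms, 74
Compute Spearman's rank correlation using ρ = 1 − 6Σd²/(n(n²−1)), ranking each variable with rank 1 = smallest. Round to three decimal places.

-0.214

Ranks of variable 1: 7, 6, 1, 5, 2, 4, 3
Ranks of variable 2: 1, 7, 6, 3, 2, 5, 4
d = r₁ − r₂: 6, -1, -5, 2, 0, -1, -1
d²: 36, 1, 25, 4, 0, 1, 1; Σd² = 68
ρ = 1 − 6·68/(7·48) = 1 − 408/336 = -0.214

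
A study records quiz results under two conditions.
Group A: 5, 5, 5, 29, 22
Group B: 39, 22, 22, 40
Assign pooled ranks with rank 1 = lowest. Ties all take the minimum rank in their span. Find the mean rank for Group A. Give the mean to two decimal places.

2.80

Sorted (ascending): 5, 5, 5, 22, 22, 22, 29, 39, 40
The 3 values of 5 occupy positions 1–3 → each gets rank 1.
The 3 values of 22 occupy positions 4–6 → each gets rank 4.
Group A values → pooled ranks: 5→1, 5→1, 5→1, 29→7, 22→4
Mean rank = (1 + 1 + 1 + 7 + 4) / 5 = 2.80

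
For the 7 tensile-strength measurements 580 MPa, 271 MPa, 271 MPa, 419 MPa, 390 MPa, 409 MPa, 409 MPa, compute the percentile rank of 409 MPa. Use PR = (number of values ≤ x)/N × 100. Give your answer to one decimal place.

N = 7.
Strictly below 409: 3. Equal to 409: 2.
PR = 5/7 × 100 = 71.4

71.4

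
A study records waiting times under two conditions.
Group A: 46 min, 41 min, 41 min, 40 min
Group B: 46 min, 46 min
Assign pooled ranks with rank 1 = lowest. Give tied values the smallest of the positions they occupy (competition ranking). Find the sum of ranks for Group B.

Sorted (ascending): 40, 41, 41, 46, 46, 46
The 2 values of 41 occupy positions 2–3 → each gets rank 2.
The 3 values of 46 occupy positions 4–6 → each gets rank 4.
Group B values → pooled ranks: 46→4, 46→4
Rank sum = 4 + 4 = 8

8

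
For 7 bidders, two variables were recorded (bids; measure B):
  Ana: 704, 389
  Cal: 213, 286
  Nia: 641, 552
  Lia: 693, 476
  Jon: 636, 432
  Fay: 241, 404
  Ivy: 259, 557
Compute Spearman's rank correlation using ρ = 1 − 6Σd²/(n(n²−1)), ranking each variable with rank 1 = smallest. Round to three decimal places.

Ranks of variable 1: 7, 1, 5, 6, 4, 2, 3
Ranks of variable 2: 2, 1, 6, 5, 4, 3, 7
d = r₁ − r₂: 5, 0, -1, 1, 0, -1, -4
d²: 25, 0, 1, 1, 0, 1, 16; Σd² = 44
ρ = 1 − 6·44/(7·48) = 1 − 264/336 = 0.214

0.214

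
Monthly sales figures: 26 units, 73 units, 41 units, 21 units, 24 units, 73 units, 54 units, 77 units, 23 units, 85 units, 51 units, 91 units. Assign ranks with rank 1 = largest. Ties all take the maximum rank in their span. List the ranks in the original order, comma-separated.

Sorted (descending): 91, 85, 77, 73, 73, 54, 51, 41, 26, 24, 23, 21
The 2 values of 73 occupy positions 4–5 → each gets rank 5.

9, 5, 8, 12, 10, 5, 6, 3, 11, 2, 7, 1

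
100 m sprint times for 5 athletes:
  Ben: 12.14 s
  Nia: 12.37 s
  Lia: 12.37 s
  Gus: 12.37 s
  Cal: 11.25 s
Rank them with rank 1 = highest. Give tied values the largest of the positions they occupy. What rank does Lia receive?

3

Sorted (descending): 12.37, 12.37, 12.37, 12.14, 11.25
The 3 values of 12.37 occupy positions 1–3 → each gets rank 3.
Lia has value 12.37 s → rank 3.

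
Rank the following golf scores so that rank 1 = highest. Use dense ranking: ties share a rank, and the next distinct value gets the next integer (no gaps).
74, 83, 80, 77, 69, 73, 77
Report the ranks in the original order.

Sorted (descending): 83, 80, 77, 77, 74, 73, 69
The 2 values of 77 share dense rank 3.
Remaining distinct values take the next consecutive integers.

4, 1, 2, 3, 6, 5, 3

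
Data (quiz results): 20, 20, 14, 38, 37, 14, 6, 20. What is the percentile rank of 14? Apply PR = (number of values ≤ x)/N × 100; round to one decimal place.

37.5

N = 8.
Strictly below 14: 1. Equal to 14: 2.
PR = 3/8 × 100 = 37.5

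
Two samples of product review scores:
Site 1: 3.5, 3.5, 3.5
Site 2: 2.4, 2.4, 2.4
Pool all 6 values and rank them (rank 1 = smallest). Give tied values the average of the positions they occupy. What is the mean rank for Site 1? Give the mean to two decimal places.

Sorted (ascending): 2.4, 2.4, 2.4, 3.5, 3.5, 3.5
The 3 values of 2.4 occupy positions 1–3 → average rank 2.
The 3 values of 3.5 occupy positions 4–6 → average rank 5.
Site 1 values → pooled ranks: 3.5→5, 3.5→5, 3.5→5
Mean rank = (5 + 5 + 5) / 3 = 5.00

5.00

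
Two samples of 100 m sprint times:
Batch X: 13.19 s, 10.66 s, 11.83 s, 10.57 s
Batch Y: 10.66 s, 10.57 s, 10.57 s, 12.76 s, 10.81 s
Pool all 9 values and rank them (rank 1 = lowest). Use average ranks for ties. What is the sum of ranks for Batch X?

22.5

Sorted (ascending): 10.57, 10.57, 10.57, 10.66, 10.66, 10.81, 11.83, 12.76, 13.19
The 3 values of 10.57 occupy positions 1–3 → average rank 2.
The 2 values of 10.66 occupy positions 4–5 → average rank (4+5)/2 = 4.5.
Batch X values → pooled ranks: 13.19→9, 10.66→4.5, 11.83→7, 10.57→2
Rank sum = 9 + 4.5 + 7 + 2 = 22.5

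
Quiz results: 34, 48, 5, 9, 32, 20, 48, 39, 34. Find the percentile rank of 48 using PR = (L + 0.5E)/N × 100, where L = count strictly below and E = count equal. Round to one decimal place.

N = 9.
Strictly below 48: 7. Equal to 48: 2.
PR = (7 + 0.5·2)/9 × 100 = 88.9

88.9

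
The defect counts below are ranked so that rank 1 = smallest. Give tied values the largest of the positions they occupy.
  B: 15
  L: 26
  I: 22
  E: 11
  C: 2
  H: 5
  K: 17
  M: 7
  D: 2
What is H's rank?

Sorted (ascending): 2, 2, 5, 7, 11, 15, 17, 22, 26
The 2 values of 2 occupy positions 1–2 → each gets rank 2.
H has value 5 → rank 3.

3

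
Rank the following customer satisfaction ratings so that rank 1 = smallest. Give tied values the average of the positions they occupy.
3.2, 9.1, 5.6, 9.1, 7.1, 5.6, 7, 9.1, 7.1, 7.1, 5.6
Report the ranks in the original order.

Sorted (ascending): 3.2, 5.6, 5.6, 5.6, 7, 7.1, 7.1, 7.1, 9.1, 9.1, 9.1
The 3 values of 5.6 occupy positions 2–4 → average rank 3.
The 3 values of 7.1 occupy positions 6–8 → average rank 7.
The 3 values of 9.1 occupy positions 9–11 → average rank 10.

1, 10, 3, 10, 7, 3, 5, 10, 7, 7, 3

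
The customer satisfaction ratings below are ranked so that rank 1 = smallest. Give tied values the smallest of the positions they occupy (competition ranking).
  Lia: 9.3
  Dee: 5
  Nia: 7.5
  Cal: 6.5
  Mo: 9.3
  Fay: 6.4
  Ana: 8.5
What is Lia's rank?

Sorted (ascending): 5, 6.4, 6.5, 7.5, 8.5, 9.3, 9.3
The 2 values of 9.3 occupy positions 6–7 → each gets rank 6.
Lia has value 9.3 → rank 6.

6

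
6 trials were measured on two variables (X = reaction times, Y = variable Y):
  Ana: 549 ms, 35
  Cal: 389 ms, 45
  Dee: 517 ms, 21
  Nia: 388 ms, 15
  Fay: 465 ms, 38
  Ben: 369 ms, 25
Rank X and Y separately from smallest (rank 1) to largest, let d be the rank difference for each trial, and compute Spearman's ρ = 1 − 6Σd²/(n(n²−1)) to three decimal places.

Ranks of variable 1: 6, 3, 5, 2, 4, 1
Ranks of variable 2: 4, 6, 2, 1, 5, 3
d = r₁ − r₂: 2, -3, 3, 1, -1, -2
d²: 4, 9, 9, 1, 1, 4; Σd² = 28
ρ = 1 − 6·28/(6·35) = 1 − 168/210 = 0.200

0.200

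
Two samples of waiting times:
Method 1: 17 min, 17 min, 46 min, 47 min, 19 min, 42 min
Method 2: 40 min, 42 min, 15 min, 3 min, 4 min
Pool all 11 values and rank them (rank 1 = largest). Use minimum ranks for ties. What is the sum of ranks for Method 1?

Sorted (descending): 47, 46, 42, 42, 40, 19, 17, 17, 15, 4, 3
The 2 values of 42 occupy positions 3–4 → each gets rank 3.
The 2 values of 17 occupy positions 7–8 → each gets rank 7.
Method 1 values → pooled ranks: 17→7, 17→7, 46→2, 47→1, 19→6, 42→3
Rank sum = 7 + 7 + 2 + 1 + 6 + 3 = 26

26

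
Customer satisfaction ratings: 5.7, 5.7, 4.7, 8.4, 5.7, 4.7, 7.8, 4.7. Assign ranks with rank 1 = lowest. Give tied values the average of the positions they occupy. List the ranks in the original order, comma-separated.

Sorted (ascending): 4.7, 4.7, 4.7, 5.7, 5.7, 5.7, 7.8, 8.4
The 3 values of 4.7 occupy positions 1–3 → average rank 2.
The 3 values of 5.7 occupy positions 4–6 → average rank 5.

5, 5, 2, 8, 5, 2, 7, 2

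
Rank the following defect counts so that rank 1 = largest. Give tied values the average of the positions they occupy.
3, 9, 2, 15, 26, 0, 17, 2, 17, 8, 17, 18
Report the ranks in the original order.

Sorted (descending): 26, 18, 17, 17, 17, 15, 9, 8, 3, 2, 2, 0
The 3 values of 17 occupy positions 3–5 → average rank 4.
The 2 values of 2 occupy positions 10–11 → average rank (10+11)/2 = 10.5.

9, 7, 10.5, 6, 1, 12, 4, 10.5, 4, 8, 4, 2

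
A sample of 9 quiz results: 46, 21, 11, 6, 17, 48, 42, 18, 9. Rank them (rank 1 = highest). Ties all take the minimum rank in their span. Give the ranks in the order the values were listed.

2, 4, 7, 9, 6, 1, 3, 5, 8

Sorted (descending): 48, 46, 42, 21, 18, 17, 11, 9, 6
No ties — each value takes its position as its rank.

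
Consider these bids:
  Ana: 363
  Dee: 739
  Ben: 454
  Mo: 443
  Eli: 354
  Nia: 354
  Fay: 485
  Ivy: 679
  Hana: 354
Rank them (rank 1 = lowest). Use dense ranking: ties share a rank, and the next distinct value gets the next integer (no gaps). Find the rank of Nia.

1

Sorted (ascending): 354, 354, 354, 363, 443, 454, 485, 679, 739
The 3 values of 354 share dense rank 1.
Remaining distinct values take the next consecutive integers.
Nia has value 354 → rank 1.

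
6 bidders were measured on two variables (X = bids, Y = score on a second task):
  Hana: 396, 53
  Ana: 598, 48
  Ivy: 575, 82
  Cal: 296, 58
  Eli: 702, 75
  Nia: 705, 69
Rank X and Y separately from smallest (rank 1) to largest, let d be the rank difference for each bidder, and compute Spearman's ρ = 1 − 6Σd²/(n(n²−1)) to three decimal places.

0.257

Ranks of variable 1: 2, 4, 3, 1, 5, 6
Ranks of variable 2: 2, 1, 6, 3, 5, 4
d = r₁ − r₂: 0, 3, -3, -2, 0, 2
d²: 0, 9, 9, 4, 0, 4; Σd² = 26
ρ = 1 − 6·26/(6·35) = 1 − 156/210 = 0.257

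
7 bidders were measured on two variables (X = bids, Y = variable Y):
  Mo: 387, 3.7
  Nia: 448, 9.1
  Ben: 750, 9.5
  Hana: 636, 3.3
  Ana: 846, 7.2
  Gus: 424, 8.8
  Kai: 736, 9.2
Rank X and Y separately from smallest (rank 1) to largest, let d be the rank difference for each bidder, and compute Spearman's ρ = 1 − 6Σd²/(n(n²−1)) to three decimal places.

Ranks of variable 1: 1, 3, 6, 4, 7, 2, 5
Ranks of variable 2: 2, 5, 7, 1, 3, 4, 6
d = r₁ − r₂: -1, -2, -1, 3, 4, -2, -1
d²: 1, 4, 1, 9, 16, 4, 1; Σd² = 36
ρ = 1 − 6·36/(7·48) = 1 − 216/336 = 0.357

0.357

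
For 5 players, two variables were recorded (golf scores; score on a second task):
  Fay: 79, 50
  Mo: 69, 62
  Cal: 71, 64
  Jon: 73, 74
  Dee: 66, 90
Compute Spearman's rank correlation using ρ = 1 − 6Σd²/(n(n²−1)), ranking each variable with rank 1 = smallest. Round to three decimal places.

-0.600

Ranks of variable 1: 5, 2, 3, 4, 1
Ranks of variable 2: 1, 2, 3, 4, 5
d = r₁ − r₂: 4, 0, 0, 0, -4
d²: 16, 0, 0, 0, 16; Σd² = 32
ρ = 1 − 6·32/(5·24) = 1 − 192/120 = -0.600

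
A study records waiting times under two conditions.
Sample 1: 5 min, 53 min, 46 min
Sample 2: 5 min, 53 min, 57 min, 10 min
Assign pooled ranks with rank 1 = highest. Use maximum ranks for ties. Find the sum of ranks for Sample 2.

Sorted (descending): 57, 53, 53, 46, 10, 5, 5
The 2 values of 53 occupy positions 2–3 → each gets rank 3.
The 2 values of 5 occupy positions 6–7 → each gets rank 7.
Sample 2 values → pooled ranks: 5→7, 53→3, 57→1, 10→5
Rank sum = 7 + 3 + 1 + 5 = 16

16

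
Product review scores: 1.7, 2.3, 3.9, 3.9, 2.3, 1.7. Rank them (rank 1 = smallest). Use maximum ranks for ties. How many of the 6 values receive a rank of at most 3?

2

Sorted (ascending): 1.7, 1.7, 2.3, 2.3, 3.9, 3.9
The 2 values of 1.7 occupy positions 1–2 → each gets rank 2.
The 2 values of 2.3 occupy positions 3–4 → each gets rank 4.
The 2 values of 3.9 occupy positions 5–6 → each gets rank 6.
Ranks ≤ 3: {2, 2} → 2 values.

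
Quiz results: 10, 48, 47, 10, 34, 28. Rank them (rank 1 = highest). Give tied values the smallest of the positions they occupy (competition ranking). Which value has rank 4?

Sorted (descending): 48, 47, 34, 28, 10, 10
The 2 values of 10 occupy positions 5–6 → each gets rank 5.
Rank 4 → value 28.

28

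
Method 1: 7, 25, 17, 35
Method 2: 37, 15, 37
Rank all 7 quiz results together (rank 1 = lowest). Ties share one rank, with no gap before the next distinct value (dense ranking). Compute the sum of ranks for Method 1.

13

Sorted (ascending): 7, 15, 17, 25, 35, 37, 37
The 2 values of 37 share dense rank 6.
Remaining distinct values take the next consecutive integers.
Method 1 values → pooled ranks: 7→1, 25→4, 17→3, 35→5
Rank sum = 1 + 4 + 3 + 5 = 13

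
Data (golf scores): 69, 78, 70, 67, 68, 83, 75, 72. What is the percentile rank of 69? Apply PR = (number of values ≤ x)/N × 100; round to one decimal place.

37.5

N = 8.
Strictly below 69: 2. Equal to 69: 1.
PR = 3/8 × 100 = 37.5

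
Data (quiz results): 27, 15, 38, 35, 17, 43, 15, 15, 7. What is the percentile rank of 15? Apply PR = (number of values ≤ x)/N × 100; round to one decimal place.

44.4

N = 9.
Strictly below 15: 1. Equal to 15: 3.
PR = 4/9 × 100 = 44.4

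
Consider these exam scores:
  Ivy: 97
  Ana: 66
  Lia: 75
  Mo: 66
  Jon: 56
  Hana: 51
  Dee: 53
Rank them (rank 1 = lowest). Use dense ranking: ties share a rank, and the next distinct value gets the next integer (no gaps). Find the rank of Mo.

4

Sorted (ascending): 51, 53, 56, 66, 66, 75, 97
The 2 values of 66 share dense rank 4.
Remaining distinct values take the next consecutive integers.
Mo has value 66 → rank 4.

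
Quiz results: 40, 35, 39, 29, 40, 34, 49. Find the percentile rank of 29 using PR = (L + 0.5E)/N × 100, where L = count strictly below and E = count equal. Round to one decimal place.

N = 7.
Strictly below 29: 0. Equal to 29: 1.
PR = (0 + 0.5·1)/7 × 100 = 7.1

7.1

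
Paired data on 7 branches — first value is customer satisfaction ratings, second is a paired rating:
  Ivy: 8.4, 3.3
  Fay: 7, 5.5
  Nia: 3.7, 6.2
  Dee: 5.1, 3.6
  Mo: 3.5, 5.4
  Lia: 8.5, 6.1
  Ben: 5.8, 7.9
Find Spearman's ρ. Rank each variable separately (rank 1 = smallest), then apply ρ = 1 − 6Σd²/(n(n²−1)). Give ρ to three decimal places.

-0.071

Ranks of variable 1: 6, 5, 2, 3, 1, 7, 4
Ranks of variable 2: 1, 4, 6, 2, 3, 5, 7
d = r₁ − r₂: 5, 1, -4, 1, -2, 2, -3
d²: 25, 1, 16, 1, 4, 4, 9; Σd² = 60
ρ = 1 − 6·60/(7·48) = 1 − 360/336 = -0.071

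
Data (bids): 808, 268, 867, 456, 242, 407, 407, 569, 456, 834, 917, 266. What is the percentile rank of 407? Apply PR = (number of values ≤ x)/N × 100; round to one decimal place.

N = 12.
Strictly below 407: 3. Equal to 407: 2.
PR = 5/12 × 100 = 41.7

41.7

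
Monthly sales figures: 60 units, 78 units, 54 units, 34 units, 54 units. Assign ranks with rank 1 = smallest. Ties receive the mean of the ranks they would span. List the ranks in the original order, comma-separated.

Sorted (ascending): 34, 54, 54, 60, 78
The 2 values of 54 occupy positions 2–3 → average rank (2+3)/2 = 2.5.

4, 5, 2.5, 1, 2.5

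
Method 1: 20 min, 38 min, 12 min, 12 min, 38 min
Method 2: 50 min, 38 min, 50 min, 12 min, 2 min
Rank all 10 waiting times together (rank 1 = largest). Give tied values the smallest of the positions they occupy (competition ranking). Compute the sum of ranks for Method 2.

22

Sorted (descending): 50, 50, 38, 38, 38, 20, 12, 12, 12, 2
The 2 values of 50 occupy positions 1–2 → each gets rank 1.
The 3 values of 38 occupy positions 3–5 → each gets rank 3.
The 3 values of 12 occupy positions 7–9 → each gets rank 7.
Method 2 values → pooled ranks: 50→1, 38→3, 50→1, 12→7, 2→10
Rank sum = 1 + 3 + 1 + 7 + 10 = 22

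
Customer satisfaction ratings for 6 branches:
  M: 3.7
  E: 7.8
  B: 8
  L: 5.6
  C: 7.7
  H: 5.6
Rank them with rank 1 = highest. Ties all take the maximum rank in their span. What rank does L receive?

Sorted (descending): 8, 7.8, 7.7, 5.6, 5.6, 3.7
The 2 values of 5.6 occupy positions 4–5 → each gets rank 5.
L has value 5.6 → rank 5.

5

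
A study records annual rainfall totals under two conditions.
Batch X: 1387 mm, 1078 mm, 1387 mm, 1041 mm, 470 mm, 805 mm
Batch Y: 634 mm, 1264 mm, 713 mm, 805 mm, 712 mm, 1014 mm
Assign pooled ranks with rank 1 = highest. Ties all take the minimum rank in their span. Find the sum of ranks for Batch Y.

Sorted (descending): 1387, 1387, 1264, 1078, 1041, 1014, 805, 805, 713, 712, 634, 470
The 2 values of 1387 occupy positions 1–2 → each gets rank 1.
The 2 values of 805 occupy positions 7–8 → each gets rank 7.
Batch Y values → pooled ranks: 634→11, 1264→3, 713→9, 805→7, 712→10, 1014→6
Rank sum = 11 + 3 + 9 + 7 + 10 + 6 = 46

46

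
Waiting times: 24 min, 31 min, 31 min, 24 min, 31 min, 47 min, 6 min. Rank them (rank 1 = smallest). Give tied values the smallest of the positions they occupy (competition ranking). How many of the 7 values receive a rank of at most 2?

3

Sorted (ascending): 6, 24, 24, 31, 31, 31, 47
The 2 values of 24 occupy positions 2–3 → each gets rank 2.
The 3 values of 31 occupy positions 4–6 → each gets rank 4.
Ranks ≤ 2: {1, 2, 2} → 3 values.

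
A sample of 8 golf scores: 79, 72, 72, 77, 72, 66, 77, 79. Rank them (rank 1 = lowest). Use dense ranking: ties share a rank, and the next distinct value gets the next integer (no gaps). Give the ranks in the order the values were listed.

4, 2, 2, 3, 2, 1, 3, 4

Sorted (ascending): 66, 72, 72, 72, 77, 77, 79, 79
The 3 values of 72 share dense rank 2.
The 2 values of 77 share dense rank 3.
The 2 values of 79 share dense rank 4.
Remaining distinct values take the next consecutive integers.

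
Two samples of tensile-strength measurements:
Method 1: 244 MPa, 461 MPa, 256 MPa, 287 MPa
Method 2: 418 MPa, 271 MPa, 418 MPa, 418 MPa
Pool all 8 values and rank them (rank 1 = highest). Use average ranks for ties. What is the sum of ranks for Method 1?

21

Sorted (descending): 461, 418, 418, 418, 287, 271, 256, 244
The 3 values of 418 occupy positions 2–4 → average rank 3.
Method 1 values → pooled ranks: 244→8, 461→1, 256→7, 287→5
Rank sum = 8 + 1 + 7 + 5 = 21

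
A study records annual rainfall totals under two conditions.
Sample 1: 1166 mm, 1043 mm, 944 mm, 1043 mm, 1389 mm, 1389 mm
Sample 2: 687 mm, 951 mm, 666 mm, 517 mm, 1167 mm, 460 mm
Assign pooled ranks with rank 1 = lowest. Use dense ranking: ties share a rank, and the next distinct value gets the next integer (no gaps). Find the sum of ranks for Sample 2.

25

Sorted (ascending): 460, 517, 666, 687, 944, 951, 1043, 1043, 1166, 1167, 1389, 1389
The 2 values of 1043 share dense rank 7.
The 2 values of 1389 share dense rank 10.
Remaining distinct values take the next consecutive integers.
Sample 2 values → pooled ranks: 687→4, 951→6, 666→3, 517→2, 1167→9, 460→1
Rank sum = 4 + 6 + 3 + 2 + 9 + 1 = 25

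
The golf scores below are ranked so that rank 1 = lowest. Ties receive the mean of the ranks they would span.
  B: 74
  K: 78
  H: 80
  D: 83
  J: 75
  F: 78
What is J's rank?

Sorted (ascending): 74, 75, 78, 78, 80, 83
The 2 values of 78 occupy positions 3–4 → average rank (3+4)/2 = 3.5.
J has value 75 → rank 2.

2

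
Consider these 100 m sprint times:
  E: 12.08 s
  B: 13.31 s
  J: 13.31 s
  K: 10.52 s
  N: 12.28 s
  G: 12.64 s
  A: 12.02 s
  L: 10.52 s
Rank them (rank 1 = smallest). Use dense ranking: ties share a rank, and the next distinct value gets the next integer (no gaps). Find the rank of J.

6

Sorted (ascending): 10.52, 10.52, 12.02, 12.08, 12.28, 12.64, 13.31, 13.31
The 2 values of 10.52 share dense rank 1.
The 2 values of 13.31 share dense rank 6.
Remaining distinct values take the next consecutive integers.
J has value 13.31 s → rank 6.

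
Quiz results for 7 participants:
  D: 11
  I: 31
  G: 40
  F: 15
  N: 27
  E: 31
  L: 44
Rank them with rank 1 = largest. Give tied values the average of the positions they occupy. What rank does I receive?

3.5

Sorted (descending): 44, 40, 31, 31, 27, 15, 11
The 2 values of 31 occupy positions 3–4 → average rank (3+4)/2 = 3.5.
I has value 31 → rank 3.5.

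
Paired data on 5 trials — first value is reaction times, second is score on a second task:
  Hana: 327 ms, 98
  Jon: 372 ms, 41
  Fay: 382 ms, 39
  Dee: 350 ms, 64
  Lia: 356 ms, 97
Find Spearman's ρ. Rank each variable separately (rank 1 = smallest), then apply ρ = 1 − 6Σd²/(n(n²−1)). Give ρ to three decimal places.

-0.900

Ranks of variable 1: 1, 4, 5, 2, 3
Ranks of variable 2: 5, 2, 1, 3, 4
d = r₁ − r₂: -4, 2, 4, -1, -1
d²: 16, 4, 16, 1, 1; Σd² = 38
ρ = 1 − 6·38/(5·24) = 1 − 228/120 = -0.900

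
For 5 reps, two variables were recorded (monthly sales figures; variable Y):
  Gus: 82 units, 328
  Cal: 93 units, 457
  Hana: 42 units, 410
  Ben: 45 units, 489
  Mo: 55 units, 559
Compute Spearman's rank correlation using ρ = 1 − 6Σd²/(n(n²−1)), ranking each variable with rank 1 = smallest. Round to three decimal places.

-0.100

Ranks of variable 1: 4, 5, 1, 2, 3
Ranks of variable 2: 1, 3, 2, 4, 5
d = r₁ − r₂: 3, 2, -1, -2, -2
d²: 9, 4, 1, 4, 4; Σd² = 22
ρ = 1 − 6·22/(5·24) = 1 − 132/120 = -0.100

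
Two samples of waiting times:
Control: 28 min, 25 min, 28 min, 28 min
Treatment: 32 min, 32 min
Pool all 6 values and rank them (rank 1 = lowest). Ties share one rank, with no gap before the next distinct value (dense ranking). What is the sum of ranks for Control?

7

Sorted (ascending): 25, 28, 28, 28, 32, 32
The 3 values of 28 share dense rank 2.
The 2 values of 32 share dense rank 3.
Remaining distinct values take the next consecutive integers.
Control values → pooled ranks: 28→2, 25→1, 28→2, 28→2
Rank sum = 2 + 1 + 2 + 2 = 7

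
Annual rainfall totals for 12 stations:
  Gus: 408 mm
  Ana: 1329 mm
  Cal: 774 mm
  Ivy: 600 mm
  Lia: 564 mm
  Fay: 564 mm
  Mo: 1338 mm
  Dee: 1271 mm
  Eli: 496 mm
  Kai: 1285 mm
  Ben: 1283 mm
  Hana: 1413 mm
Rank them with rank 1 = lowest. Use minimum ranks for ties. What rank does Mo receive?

11

Sorted (ascending): 408, 496, 564, 564, 600, 774, 1271, 1283, 1285, 1329, 1338, 1413
The 2 values of 564 occupy positions 3–4 → each gets rank 3.
Mo has value 1338 mm → rank 11.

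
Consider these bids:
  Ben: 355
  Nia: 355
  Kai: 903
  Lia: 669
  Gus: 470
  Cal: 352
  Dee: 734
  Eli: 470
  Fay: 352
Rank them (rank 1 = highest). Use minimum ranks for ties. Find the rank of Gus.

Sorted (descending): 903, 734, 669, 470, 470, 355, 355, 352, 352
The 2 values of 470 occupy positions 4–5 → each gets rank 4.
The 2 values of 355 occupy positions 6–7 → each gets rank 6.
The 2 values of 352 occupy positions 8–9 → each gets rank 8.
Gus has value 470 → rank 4.

4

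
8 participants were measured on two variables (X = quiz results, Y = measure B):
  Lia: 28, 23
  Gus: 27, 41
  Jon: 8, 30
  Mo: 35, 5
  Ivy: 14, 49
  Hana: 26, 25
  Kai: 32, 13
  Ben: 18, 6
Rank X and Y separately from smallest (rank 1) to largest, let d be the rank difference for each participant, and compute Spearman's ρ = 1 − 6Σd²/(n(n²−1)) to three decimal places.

-0.619

Ranks of variable 1: 6, 5, 1, 8, 2, 4, 7, 3
Ranks of variable 2: 4, 7, 6, 1, 8, 5, 3, 2
d = r₁ − r₂: 2, -2, -5, 7, -6, -1, 4, 1
d²: 4, 4, 25, 49, 36, 1, 16, 1; Σd² = 136
ρ = 1 − 6·136/(8·63) = 1 − 816/504 = -0.619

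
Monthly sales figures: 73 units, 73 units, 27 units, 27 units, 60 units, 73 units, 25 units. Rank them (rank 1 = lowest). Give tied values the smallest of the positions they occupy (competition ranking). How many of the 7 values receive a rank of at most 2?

Sorted (ascending): 25, 27, 27, 60, 73, 73, 73
The 2 values of 27 occupy positions 2–3 → each gets rank 2.
The 3 values of 73 occupy positions 5–7 → each gets rank 5.
Ranks ≤ 2: {1, 2, 2} → 3 values.

3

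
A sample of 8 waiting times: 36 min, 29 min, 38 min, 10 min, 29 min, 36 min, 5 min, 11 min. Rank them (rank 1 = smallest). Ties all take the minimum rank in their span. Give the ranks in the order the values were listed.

6, 4, 8, 2, 4, 6, 1, 3

Sorted (ascending): 5, 10, 11, 29, 29, 36, 36, 38
The 2 values of 29 occupy positions 4–5 → each gets rank 4.
The 2 values of 36 occupy positions 6–7 → each gets rank 6.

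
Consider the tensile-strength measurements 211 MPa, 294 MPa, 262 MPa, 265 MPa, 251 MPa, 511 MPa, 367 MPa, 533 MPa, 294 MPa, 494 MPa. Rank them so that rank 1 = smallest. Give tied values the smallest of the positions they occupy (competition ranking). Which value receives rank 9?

Sorted (ascending): 211, 251, 262, 265, 294, 294, 367, 494, 511, 533
The 2 values of 294 occupy positions 5–6 → each gets rank 5.
Rank 9 → value 511.

511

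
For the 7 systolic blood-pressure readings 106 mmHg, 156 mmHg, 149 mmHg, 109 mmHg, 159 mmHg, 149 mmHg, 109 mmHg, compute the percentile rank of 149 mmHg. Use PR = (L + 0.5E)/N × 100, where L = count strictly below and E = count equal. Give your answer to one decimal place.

N = 7.
Strictly below 149: 3. Equal to 149: 2.
PR = (3 + 0.5·2)/7 × 100 = 57.1

57.1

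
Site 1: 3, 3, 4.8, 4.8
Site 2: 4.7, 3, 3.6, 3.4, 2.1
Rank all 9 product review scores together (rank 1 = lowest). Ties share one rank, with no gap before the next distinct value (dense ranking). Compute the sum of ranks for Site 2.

15

Sorted (ascending): 2.1, 3, 3, 3, 3.4, 3.6, 4.7, 4.8, 4.8
The 3 values of 3 share dense rank 2.
The 2 values of 4.8 share dense rank 6.
Remaining distinct values take the next consecutive integers.
Site 2 values → pooled ranks: 4.7→5, 3→2, 3.6→4, 3.4→3, 2.1→1
Rank sum = 5 + 2 + 4 + 3 + 1 = 15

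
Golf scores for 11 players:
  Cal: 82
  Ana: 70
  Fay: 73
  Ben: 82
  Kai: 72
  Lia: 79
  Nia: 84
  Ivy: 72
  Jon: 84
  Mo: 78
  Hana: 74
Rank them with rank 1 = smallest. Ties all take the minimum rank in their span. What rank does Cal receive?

Sorted (ascending): 70, 72, 72, 73, 74, 78, 79, 82, 82, 84, 84
The 2 values of 72 occupy positions 2–3 → each gets rank 2.
The 2 values of 82 occupy positions 8–9 → each gets rank 8.
The 2 values of 84 occupy positions 10–11 → each gets rank 10.
Cal has value 82 → rank 8.

8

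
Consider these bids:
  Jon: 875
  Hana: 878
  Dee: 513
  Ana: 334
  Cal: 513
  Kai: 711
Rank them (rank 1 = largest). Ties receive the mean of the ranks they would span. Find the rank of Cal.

Sorted (descending): 878, 875, 711, 513, 513, 334
The 2 values of 513 occupy positions 4–5 → average rank (4+5)/2 = 4.5.
Cal has value 513 → rank 4.5.

4.5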